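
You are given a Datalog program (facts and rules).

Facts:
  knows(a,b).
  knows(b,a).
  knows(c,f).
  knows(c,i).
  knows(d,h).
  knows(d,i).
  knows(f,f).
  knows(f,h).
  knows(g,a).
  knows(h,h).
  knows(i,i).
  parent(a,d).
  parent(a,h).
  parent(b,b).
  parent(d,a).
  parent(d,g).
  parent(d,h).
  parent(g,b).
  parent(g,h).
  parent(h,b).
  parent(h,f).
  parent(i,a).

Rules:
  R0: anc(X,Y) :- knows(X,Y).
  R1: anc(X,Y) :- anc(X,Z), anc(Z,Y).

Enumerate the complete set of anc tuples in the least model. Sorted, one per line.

round 1: derive anc(a,b) via R0 from knows(a,b)
round 1: derive anc(b,a) via R0 from knows(b,a)
round 1: derive anc(c,f) via R0 from knows(c,f)
round 1: derive anc(c,i) via R0 from knows(c,i)
round 1: derive anc(d,h) via R0 from knows(d,h)
round 1: derive anc(d,i) via R0 from knows(d,i)
round 1: derive anc(f,f) via R0 from knows(f,f)
round 1: derive anc(f,h) via R0 from knows(f,h)
round 1: derive anc(g,a) via R0 from knows(g,a)
round 1: derive anc(h,h) via R0 from knows(h,h)
round 1: derive anc(i,i) via R0 from knows(i,i)
round 2: derive anc(a,a) via R1 from anc(a,b), anc(b,a)
round 2: derive anc(b,b) via R1 from anc(b,a), anc(a,b)
round 2: derive anc(c,h) via R1 from anc(c,f), anc(f,h)
round 2: derive anc(g,b) via R1 from anc(g,a), anc(a,b)

anc(a,a)
anc(a,b)
anc(b,a)
anc(b,b)
anc(c,f)
anc(c,h)
anc(c,i)
anc(d,h)
anc(d,i)
anc(f,f)
anc(f,h)
anc(g,a)
anc(g,b)
anc(h,h)
anc(i,i)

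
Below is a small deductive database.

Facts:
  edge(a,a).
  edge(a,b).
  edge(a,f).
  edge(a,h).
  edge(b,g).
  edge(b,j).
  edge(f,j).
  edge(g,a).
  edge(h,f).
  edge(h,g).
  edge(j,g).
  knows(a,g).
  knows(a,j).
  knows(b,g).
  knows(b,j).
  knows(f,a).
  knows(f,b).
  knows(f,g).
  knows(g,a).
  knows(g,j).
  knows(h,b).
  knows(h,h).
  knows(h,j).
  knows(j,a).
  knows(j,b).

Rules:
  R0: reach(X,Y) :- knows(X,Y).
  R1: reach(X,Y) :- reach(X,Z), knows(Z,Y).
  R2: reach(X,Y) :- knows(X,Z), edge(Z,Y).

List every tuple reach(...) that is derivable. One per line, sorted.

round 1: derive reach(a,g) via R0 from knows(a,g)
round 1: derive reach(a,j) via R0 from knows(a,j)
round 1: derive reach(b,g) via R0 from knows(b,g)
round 1: derive reach(b,j) via R0 from knows(b,j)
round 1: derive reach(f,a) via R0 from knows(f,a)
round 1: derive reach(f,b) via R0 from knows(f,b)
round 1: derive reach(f,g) via R0 from knows(f,g)
round 1: derive reach(g,a) via R0 from knows(g,a)
round 1: derive reach(g,j) via R0 from knows(g,j)
round 1: derive reach(h,b) via R0 from knows(h,b)
round 1: derive reach(h,h) via R0 from knows(h,h)
round 1: derive reach(h,j) via R0 from knows(h,j)
round 1: derive reach(j,a) via R0 from knows(j,a)
round 1: derive reach(j,b) via R0 from knows(j,b)
round 1: derive reach(a,a) via R2 from knows(a,g), edge(g,a)
round 1: derive reach(b,a) via R2 from knows(b,g), edge(g,a)
round 1: derive reach(f,f) via R2 from knows(f,a), edge(a,f)
round 1: derive reach(f,h) via R2 from knows(f,a), edge(a,h)
round 1: derive reach(f,j) via R2 from knows(f,b), edge(b,j)
round 1: derive reach(g,b) via R2 from knows(g,a), edge(a,b)
round 1: derive reach(g,f) via R2 from knows(g,a), edge(a,f)
round 1: derive reach(g,g) via R2 from knows(g,j), edge(j,g)
round 1: derive reach(g,h) via R2 from knows(g,a), edge(a,h)
round 1: derive reach(h,f) via R2 from knows(h,h), edge(h,f)
round 1: derive reach(h,g) via R2 from knows(h,b), edge(b,g)
round 1: derive reach(j,f) via R2 from knows(j,a), edge(a,f)
round 1: derive reach(j,g) via R2 from knows(j,b), edge(b,g)
round 1: derive reach(j,h) via R2 from knows(j,a), edge(a,h)
round 1: derive reach(j,j) via R2 from knows(j,b), edge(b,j)
round 2: derive reach(a,b) via R1 from reach(a,j), knows(j,b)
round 2: derive reach(b,b) via R1 from reach(b,j), knows(j,b)
round 2: derive reach(h,a) via R1 from reach(h,f), knows(f,a)

reach(a,a)
reach(a,b)
reach(a,g)
reach(a,j)
reach(b,a)
reach(b,b)
reach(b,g)
reach(b,j)
reach(f,a)
reach(f,b)
reach(f,f)
reach(f,g)
reach(f,h)
reach(f,j)
reach(g,a)
reach(g,b)
reach(g,f)
reach(g,g)
reach(g,h)
reach(g,j)
reach(h,a)
reach(h,b)
reach(h,f)
reach(h,g)
reach(h,h)
reach(h,j)
reach(j,a)
reach(j,b)
reach(j,f)
reach(j,g)
reach(j,h)
reach(j,j)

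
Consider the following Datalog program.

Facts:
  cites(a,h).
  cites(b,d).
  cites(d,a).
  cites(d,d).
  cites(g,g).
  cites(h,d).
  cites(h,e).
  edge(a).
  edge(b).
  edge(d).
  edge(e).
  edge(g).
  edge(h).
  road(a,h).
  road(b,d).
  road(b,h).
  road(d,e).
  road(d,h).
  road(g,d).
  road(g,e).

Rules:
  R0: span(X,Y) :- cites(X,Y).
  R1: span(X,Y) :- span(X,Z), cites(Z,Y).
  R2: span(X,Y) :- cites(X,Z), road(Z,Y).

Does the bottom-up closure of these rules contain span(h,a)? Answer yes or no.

yes

round 1: derive span(a,h) via R0 from cites(a,h)
round 1: derive span(b,d) via R0 from cites(b,d)
round 1: derive span(d,a) via R0 from cites(d,a)
round 1: derive span(d,d) via R0 from cites(d,d)
round 1: derive span(g,g) via R0 from cites(g,g)
round 1: derive span(h,d) via R0 from cites(h,d)
round 1: derive span(h,e) via R0 from cites(h,e)
round 1: derive span(b,e) via R2 from cites(b,d), road(d,e)
round 1: derive span(b,h) via R2 from cites(b,d), road(d,h)
round 1: derive span(d,e) via R2 from cites(d,d), road(d,e)
round 1: derive span(d,h) via R2 from cites(d,a), road(a,h)
round 1: derive span(g,d) via R2 from cites(g,g), road(g,d)
round 1: derive span(g,e) via R2 from cites(g,g), road(g,e)
round 1: derive span(h,h) via R2 from cites(h,d), road(d,h)
round 2: derive span(a,d) via R1 from span(a,h), cites(h,d)
round 2: derive span(a,e) via R1 from span(a,h), cites(h,e)
round 2: derive span(b,a) via R1 from span(b,d), cites(d,a)
round 2: derive span(g,a) via R1 from span(g,d), cites(d,a)
round 2: derive span(h,a) via R1 from span(h,d), cites(d,a)
round 3: derive span(a,a) via R1 from span(a,d), cites(d,a)
round 3: derive span(g,h) via R1 from span(g,a), cites(a,h)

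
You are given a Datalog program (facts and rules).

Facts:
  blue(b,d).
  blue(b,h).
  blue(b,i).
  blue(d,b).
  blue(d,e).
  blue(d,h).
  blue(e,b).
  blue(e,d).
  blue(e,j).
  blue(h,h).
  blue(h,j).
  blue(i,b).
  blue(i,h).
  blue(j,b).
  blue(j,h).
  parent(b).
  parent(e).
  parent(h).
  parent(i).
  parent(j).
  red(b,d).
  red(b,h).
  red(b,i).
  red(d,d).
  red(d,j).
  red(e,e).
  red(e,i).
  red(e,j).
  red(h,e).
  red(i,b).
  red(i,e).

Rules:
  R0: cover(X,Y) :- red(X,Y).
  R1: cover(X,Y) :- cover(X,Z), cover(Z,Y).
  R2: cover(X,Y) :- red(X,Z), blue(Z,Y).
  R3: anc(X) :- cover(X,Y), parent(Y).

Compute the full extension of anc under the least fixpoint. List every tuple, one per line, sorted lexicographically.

anc(b)
anc(d)
anc(e)
anc(h)
anc(i)

round 1: derive cover(b,d) via R0 from red(b,d)
round 1: derive cover(b,h) via R0 from red(b,h)
round 1: derive cover(b,i) via R0 from red(b,i)
round 1: derive cover(d,d) via R0 from red(d,d)
round 1: derive cover(d,j) via R0 from red(d,j)
round 1: derive cover(e,e) via R0 from red(e,e)
round 1: derive cover(e,i) via R0 from red(e,i)
round 1: derive cover(e,j) via R0 from red(e,j)
round 1: derive cover(h,e) via R0 from red(h,e)
round 1: derive cover(i,b) via R0 from red(i,b)
round 1: derive cover(i,e) via R0 from red(i,e)
round 1: derive cover(b,b) via R2 from red(b,d), blue(d,b)
round 1: derive cover(b,e) via R2 from red(b,d), blue(d,e)
round 1: derive cover(b,j) via R2 from red(b,h), blue(h,j)
round 1: derive cover(d,b) via R2 from red(d,d), blue(d,b)
round 1: derive cover(d,e) via R2 from red(d,d), blue(d,e)
round 1: derive cover(d,h) via R2 from red(d,d), blue(d,h)
round 1: derive cover(e,b) via R2 from red(e,e), blue(e,b)
round 1: derive cover(e,d) via R2 from red(e,e), blue(e,d)
round 1: derive cover(e,h) via R2 from red(e,i), blue(i,h)
round 1: derive cover(h,b) via R2 from red(h,e), blue(e,b)
round 1: derive cover(h,d) via R2 from red(h,e), blue(e,d)
round 1: derive cover(h,j) via R2 from red(h,e), blue(e,j)
round 1: derive cover(i,d) via R2 from red(i,b), blue(b,d)
round 1: derive cover(i,h) via R2 from red(i,b), blue(b,h)
round 1: derive cover(i,i) via R2 from red(i,b), blue(b,i)
round 1: derive cover(i,j) via R2 from red(i,e), blue(e,j)
round 2: derive cover(d,i) via R1 from cover(d,b), cover(b,i)
round 2: derive cover(h,h) via R1 from cover(h,b), cover(b,h)
round 2: derive cover(h,i) via R1 from cover(h,b), cover(b,i)
round 2: derive anc(b) via R3 from cover(b,b), parent(b)
round 2: derive anc(d) via R3 from cover(d,b), parent(b)
round 2: derive anc(e) via R3 from cover(e,b), parent(b)
round 2: derive anc(h) via R3 from cover(h,b), parent(b)
round 2: derive anc(i) via R3 from cover(i,b), parent(b)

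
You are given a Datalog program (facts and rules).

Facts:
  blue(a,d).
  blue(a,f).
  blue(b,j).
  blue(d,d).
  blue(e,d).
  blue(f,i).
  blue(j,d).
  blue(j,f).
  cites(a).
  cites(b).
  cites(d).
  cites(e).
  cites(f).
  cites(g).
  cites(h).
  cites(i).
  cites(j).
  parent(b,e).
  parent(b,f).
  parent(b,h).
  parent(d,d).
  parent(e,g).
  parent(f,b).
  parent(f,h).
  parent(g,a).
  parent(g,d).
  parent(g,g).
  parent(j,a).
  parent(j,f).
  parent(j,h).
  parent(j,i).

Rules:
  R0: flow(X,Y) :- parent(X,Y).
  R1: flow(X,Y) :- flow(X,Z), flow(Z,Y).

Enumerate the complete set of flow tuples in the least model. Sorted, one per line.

round 1: derive flow(b,e) via R0 from parent(b,e)
round 1: derive flow(b,f) via R0 from parent(b,f)
round 1: derive flow(b,h) via R0 from parent(b,h)
round 1: derive flow(d,d) via R0 from parent(d,d)
round 1: derive flow(e,g) via R0 from parent(e,g)
round 1: derive flow(f,b) via R0 from parent(f,b)
round 1: derive flow(f,h) via R0 from parent(f,h)
round 1: derive flow(g,a) via R0 from parent(g,a)
round 1: derive flow(g,d) via R0 from parent(g,d)
round 1: derive flow(g,g) via R0 from parent(g,g)
round 1: derive flow(j,a) via R0 from parent(j,a)
round 1: derive flow(j,f) via R0 from parent(j,f)
round 1: derive flow(j,h) via R0 from parent(j,h)
round 1: derive flow(j,i) via R0 from parent(j,i)
round 2: derive flow(b,b) via R1 from flow(b,f), flow(f,b)
round 2: derive flow(b,g) via R1 from flow(b,e), flow(e,g)
round 2: derive flow(e,a) via R1 from flow(e,g), flow(g,a)
round 2: derive flow(e,d) via R1 from flow(e,g), flow(g,d)
round 2: derive flow(f,e) via R1 from flow(f,b), flow(b,e)
round 2: derive flow(f,f) via R1 from flow(f,b), flow(b,f)
round 2: derive flow(j,b) via R1 from flow(j,f), flow(f,b)
round 3: derive flow(b,a) via R1 from flow(b,e), flow(e,a)
round 3: derive flow(b,d) via R1 from flow(b,e), flow(e,d)
round 3: derive flow(f,a) via R1 from flow(f,e), flow(e,a)
round 3: derive flow(f,d) via R1 from flow(f,e), flow(e,d)
round 3: derive flow(f,g) via R1 from flow(f,b), flow(b,g)
round 3: derive flow(j,e) via R1 from flow(j,b), flow(b,e)
round 3: derive flow(j,g) via R1 from flow(j,b), flow(b,g)
round 4: derive flow(j,d) via R1 from flow(j,b), flow(b,d)

flow(b,a)
flow(b,b)
flow(b,d)
flow(b,e)
flow(b,f)
flow(b,g)
flow(b,h)
flow(d,d)
flow(e,a)
flow(e,d)
flow(e,g)
flow(f,a)
flow(f,b)
flow(f,d)
flow(f,e)
flow(f,f)
flow(f,g)
flow(f,h)
flow(g,a)
flow(g,d)
flow(g,g)
flow(j,a)
flow(j,b)
flow(j,d)
flow(j,e)
flow(j,f)
flow(j,g)
flow(j,h)
flow(j,i)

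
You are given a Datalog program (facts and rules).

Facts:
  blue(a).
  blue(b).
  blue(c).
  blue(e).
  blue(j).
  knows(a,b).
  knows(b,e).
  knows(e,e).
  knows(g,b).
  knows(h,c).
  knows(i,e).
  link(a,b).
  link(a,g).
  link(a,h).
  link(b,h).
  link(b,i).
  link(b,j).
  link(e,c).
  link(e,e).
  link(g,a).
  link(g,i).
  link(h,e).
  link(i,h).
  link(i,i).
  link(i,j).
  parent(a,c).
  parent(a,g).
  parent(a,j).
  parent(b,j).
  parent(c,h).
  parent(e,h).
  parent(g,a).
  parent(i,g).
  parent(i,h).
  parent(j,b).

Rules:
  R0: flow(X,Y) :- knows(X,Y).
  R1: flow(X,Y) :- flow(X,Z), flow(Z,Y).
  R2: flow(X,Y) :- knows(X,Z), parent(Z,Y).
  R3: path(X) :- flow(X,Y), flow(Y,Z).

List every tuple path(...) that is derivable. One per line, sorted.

round 1: derive flow(a,b) via R0 from knows(a,b)
round 1: derive flow(b,e) via R0 from knows(b,e)
round 1: derive flow(e,e) via R0 from knows(e,e)
round 1: derive flow(g,b) via R0 from knows(g,b)
round 1: derive flow(h,c) via R0 from knows(h,c)
round 1: derive flow(i,e) via R0 from knows(i,e)
round 1: derive flow(a,j) via R2 from knows(a,b), parent(b,j)
round 1: derive flow(b,h) via R2 from knows(b,e), parent(e,h)
round 1: derive flow(e,h) via R2 from knows(e,e), parent(e,h)
round 1: derive flow(g,j) via R2 from knows(g,b), parent(b,j)
round 1: derive flow(h,h) via R2 from knows(h,c), parent(c,h)
round 1: derive flow(i,h) via R2 from knows(i,e), parent(e,h)
round 2: derive flow(a,e) via R1 from flow(a,b), flow(b,e)
round 2: derive flow(a,h) via R1 from flow(a,b), flow(b,h)
round 2: derive flow(b,c) via R1 from flow(b,h), flow(h,c)
round 2: derive flow(e,c) via R1 from flow(e,h), flow(h,c)
round 2: derive flow(g,e) via R1 from flow(g,b), flow(b,e)
round 2: derive flow(g,h) via R1 from flow(g,b), flow(b,h)
round 2: derive flow(i,c) via R1 from flow(i,h), flow(h,c)
round 2: derive path(a) via R3 from flow(a,b), flow(b,e)
round 2: derive path(b) via R3 from flow(b,e), flow(e,e)
round 2: derive path(e) via R3 from flow(e,e), flow(e,e)
round 2: derive path(g) via R3 from flow(g,b), flow(b,e)
round 2: derive path(h) via R3 from flow(h,h), flow(h,c)
round 2: derive path(i) via R3 from flow(i,e), flow(e,e)
round 3: derive flow(a,c) via R1 from flow(a,b), flow(b,c)
round 3: derive flow(g,c) via R1 from flow(g,b), flow(b,c)

path(a)
path(b)
path(e)
path(g)
path(h)
path(i)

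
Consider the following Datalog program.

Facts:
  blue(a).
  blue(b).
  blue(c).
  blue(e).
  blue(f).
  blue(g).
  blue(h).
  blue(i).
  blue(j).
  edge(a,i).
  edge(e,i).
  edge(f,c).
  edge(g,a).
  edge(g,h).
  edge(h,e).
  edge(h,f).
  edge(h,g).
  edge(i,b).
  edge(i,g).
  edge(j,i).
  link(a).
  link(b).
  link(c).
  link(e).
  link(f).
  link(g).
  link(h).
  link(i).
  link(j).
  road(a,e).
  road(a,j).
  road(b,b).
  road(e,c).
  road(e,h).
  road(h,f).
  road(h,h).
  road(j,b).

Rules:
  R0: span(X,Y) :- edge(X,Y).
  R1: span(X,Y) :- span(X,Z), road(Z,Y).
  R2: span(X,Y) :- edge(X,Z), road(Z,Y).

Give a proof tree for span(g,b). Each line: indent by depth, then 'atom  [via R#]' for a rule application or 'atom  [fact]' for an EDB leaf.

round 1: derive span(a,i) via R0 from edge(a,i)
round 1: derive span(e,i) via R0 from edge(e,i)
round 1: derive span(f,c) via R0 from edge(f,c)
round 1: derive span(g,a) via R0 from edge(g,a)
round 1: derive span(g,h) via R0 from edge(g,h)
round 1: derive span(h,e) via R0 from edge(h,e)
round 1: derive span(h,f) via R0 from edge(h,f)
round 1: derive span(h,g) via R0 from edge(h,g)
round 1: derive span(i,b) via R0 from edge(i,b)
round 1: derive span(i,g) via R0 from edge(i,g)
round 1: derive span(j,i) via R0 from edge(j,i)
round 1: derive span(g,e) via R2 from edge(g,a), road(a,e)
round 1: derive span(g,f) via R2 from edge(g,h), road(h,f)
round 1: derive span(g,j) via R2 from edge(g,a), road(a,j)
round 1: derive span(h,c) via R2 from edge(h,e), road(e,c)
round 1: derive span(h,h) via R2 from edge(h,e), road(e,h)
round 2: derive span(g,b) via R1 from span(g,j), road(j,b)
round 2: derive span(g,c) via R1 from span(g,e), road(e,c)

span(g,b)  [via R1]
  span(g,j)  [via R2]
    edge(g,a)  [fact]
    road(a,j)  [fact]
  road(j,b)  [fact]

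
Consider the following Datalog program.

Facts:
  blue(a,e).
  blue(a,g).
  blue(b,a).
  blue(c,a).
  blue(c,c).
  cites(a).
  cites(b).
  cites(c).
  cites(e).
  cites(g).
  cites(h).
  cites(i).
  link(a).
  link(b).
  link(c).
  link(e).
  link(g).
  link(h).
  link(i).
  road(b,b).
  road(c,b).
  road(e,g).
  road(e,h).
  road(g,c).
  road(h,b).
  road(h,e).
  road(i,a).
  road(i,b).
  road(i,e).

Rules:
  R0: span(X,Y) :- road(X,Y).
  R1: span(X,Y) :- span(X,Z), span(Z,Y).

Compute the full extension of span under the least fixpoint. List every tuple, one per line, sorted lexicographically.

round 1: derive span(b,b) via R0 from road(b,b)
round 1: derive span(c,b) via R0 from road(c,b)
round 1: derive span(e,g) via R0 from road(e,g)
round 1: derive span(e,h) via R0 from road(e,h)
round 1: derive span(g,c) via R0 from road(g,c)
round 1: derive span(h,b) via R0 from road(h,b)
round 1: derive span(h,e) via R0 from road(h,e)
round 1: derive span(i,a) via R0 from road(i,a)
round 1: derive span(i,b) via R0 from road(i,b)
round 1: derive span(i,e) via R0 from road(i,e)
round 2: derive span(e,b) via R1 from span(e,h), span(h,b)
round 2: derive span(e,c) via R1 from span(e,g), span(g,c)
round 2: derive span(e,e) via R1 from span(e,h), span(h,e)
round 2: derive span(g,b) via R1 from span(g,c), span(c,b)
round 2: derive span(h,g) via R1 from span(h,e), span(e,g)
round 2: derive span(h,h) via R1 from span(h,e), span(e,h)
round 2: derive span(i,g) via R1 from span(i,e), span(e,g)
round 2: derive span(i,h) via R1 from span(i,e), span(e,h)
round 3: derive span(h,c) via R1 from span(h,e), span(e,c)
round 3: derive span(i,c) via R1 from span(i,e), span(e,c)

span(b,b)
span(c,b)
span(e,b)
span(e,c)
span(e,e)
span(e,g)
span(e,h)
span(g,b)
span(g,c)
span(h,b)
span(h,c)
span(h,e)
span(h,g)
span(h,h)
span(i,a)
span(i,b)
span(i,c)
span(i,e)
span(i,g)
span(i,h)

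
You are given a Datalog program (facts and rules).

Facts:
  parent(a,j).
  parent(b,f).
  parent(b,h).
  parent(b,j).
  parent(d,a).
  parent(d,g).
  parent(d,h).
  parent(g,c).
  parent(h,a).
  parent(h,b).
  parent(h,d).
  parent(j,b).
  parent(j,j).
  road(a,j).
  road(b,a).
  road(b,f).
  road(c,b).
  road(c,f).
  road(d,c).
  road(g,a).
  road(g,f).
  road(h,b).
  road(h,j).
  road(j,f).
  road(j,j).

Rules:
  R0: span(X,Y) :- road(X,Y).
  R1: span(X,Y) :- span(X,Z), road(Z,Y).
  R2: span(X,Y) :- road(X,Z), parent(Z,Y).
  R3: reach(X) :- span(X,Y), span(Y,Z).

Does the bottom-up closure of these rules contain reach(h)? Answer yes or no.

round 1: derive span(a,j) via R0 from road(a,j)
round 1: derive span(b,a) via R0 from road(b,a)
round 1: derive span(b,f) via R0 from road(b,f)
round 1: derive span(c,b) via R0 from road(c,b)
round 1: derive span(c,f) via R0 from road(c,f)
round 1: derive span(d,c) via R0 from road(d,c)
round 1: derive span(g,a) via R0 from road(g,a)
round 1: derive span(g,f) via R0 from road(g,f)
round 1: derive span(h,b) via R0 from road(h,b)
round 1: derive span(h,j) via R0 from road(h,j)
round 1: derive span(j,f) via R0 from road(j,f)
round 1: derive span(j,j) via R0 from road(j,j)
round 1: derive span(a,b) via R2 from road(a,j), parent(j,b)
round 1: derive span(b,j) via R2 from road(b,a), parent(a,j)
round 1: derive span(c,h) via R2 from road(c,b), parent(b,h)
round 1: derive span(c,j) via R2 from road(c,b), parent(b,j)
round 1: derive span(g,j) via R2 from road(g,a), parent(a,j)
round 1: derive span(h,f) via R2 from road(h,b), parent(b,f)
round 1: derive span(h,h) via R2 from road(h,b), parent(b,h)
round 1: derive span(j,b) via R2 from road(j,j), parent(j,b)
round 2: derive span(a,a) via R1 from span(a,b), road(b,a)
round 2: derive span(a,f) via R1 from span(a,b), road(b,f)
round 2: derive span(c,a) via R1 from span(c,b), road(b,a)
round 2: derive span(d,b) via R1 from span(d,c), road(c,b)
round 2: derive span(d,f) via R1 from span(d,c), road(c,f)
round 2: derive span(h,a) via R1 from span(h,b), road(b,a)
round 2: derive span(j,a) via R1 from span(j,b), road(b,a)
round 2: derive reach(a) via R3 from span(a,b), span(b,a)
round 2: derive reach(b) via R3 from span(b,a), span(a,b)
round 2: derive reach(c) via R3 from span(c,b), span(b,a)
round 2: derive reach(d) via R3 from span(d,c), span(c,b)
round 2: derive reach(g) via R3 from span(g,a), span(a,b)
round 2: derive reach(h) via R3 from span(h,b), span(b,a)
round 2: derive reach(j) via R3 from span(j,b), span(b,a)
round 3: derive span(d,a) via R1 from span(d,b), road(b,a)
round 4: derive span(d,j) via R1 from span(d,a), road(a,j)

yes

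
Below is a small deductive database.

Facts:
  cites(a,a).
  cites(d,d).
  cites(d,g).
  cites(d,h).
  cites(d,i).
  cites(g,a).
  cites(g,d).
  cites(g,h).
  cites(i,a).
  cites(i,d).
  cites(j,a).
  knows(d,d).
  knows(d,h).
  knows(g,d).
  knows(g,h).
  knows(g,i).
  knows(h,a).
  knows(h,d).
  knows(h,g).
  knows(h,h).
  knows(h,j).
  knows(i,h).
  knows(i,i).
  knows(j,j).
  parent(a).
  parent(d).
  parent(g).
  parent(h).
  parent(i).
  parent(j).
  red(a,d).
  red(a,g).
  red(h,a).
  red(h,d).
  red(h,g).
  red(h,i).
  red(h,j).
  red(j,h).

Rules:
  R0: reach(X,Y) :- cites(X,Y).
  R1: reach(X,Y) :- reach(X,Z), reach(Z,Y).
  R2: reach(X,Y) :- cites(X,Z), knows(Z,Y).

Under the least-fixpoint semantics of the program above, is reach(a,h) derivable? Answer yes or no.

round 1: derive reach(a,a) via R0 from cites(a,a)
round 1: derive reach(d,d) via R0 from cites(d,d)
round 1: derive reach(d,g) via R0 from cites(d,g)
round 1: derive reach(d,h) via R0 from cites(d,h)
round 1: derive reach(d,i) via R0 from cites(d,i)
round 1: derive reach(g,a) via R0 from cites(g,a)
round 1: derive reach(g,d) via R0 from cites(g,d)
round 1: derive reach(g,h) via R0 from cites(g,h)
round 1: derive reach(i,a) via R0 from cites(i,a)
round 1: derive reach(i,d) via R0 from cites(i,d)
round 1: derive reach(j,a) via R0 from cites(j,a)
round 1: derive reach(d,a) via R2 from cites(d,h), knows(h,a)
round 1: derive reach(d,j) via R2 from cites(d,h), knows(h,j)
round 1: derive reach(g,g) via R2 from cites(g,h), knows(h,g)
round 1: derive reach(g,j) via R2 from cites(g,h), knows(h,j)
round 1: derive reach(i,h) via R2 from cites(i,d), knows(d,h)
round 2: derive reach(g,i) via R1 from reach(g,d), reach(d,i)
round 2: derive reach(i,g) via R1 from reach(i,d), reach(d,g)
round 2: derive reach(i,i) via R1 from reach(i,d), reach(d,i)
round 2: derive reach(i,j) via R1 from reach(i,d), reach(d,j)

no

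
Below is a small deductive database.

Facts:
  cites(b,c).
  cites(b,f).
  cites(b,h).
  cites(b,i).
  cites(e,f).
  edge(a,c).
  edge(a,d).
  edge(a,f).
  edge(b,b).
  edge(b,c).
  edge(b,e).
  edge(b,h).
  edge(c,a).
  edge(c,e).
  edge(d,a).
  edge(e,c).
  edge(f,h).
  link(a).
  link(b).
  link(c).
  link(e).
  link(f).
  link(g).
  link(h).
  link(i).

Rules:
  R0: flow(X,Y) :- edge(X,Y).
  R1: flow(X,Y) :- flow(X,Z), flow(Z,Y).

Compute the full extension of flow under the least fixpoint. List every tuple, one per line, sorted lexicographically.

round 1: derive flow(a,c) via R0 from edge(a,c)
round 1: derive flow(a,d) via R0 from edge(a,d)
round 1: derive flow(a,f) via R0 from edge(a,f)
round 1: derive flow(b,b) via R0 from edge(b,b)
round 1: derive flow(b,c) via R0 from edge(b,c)
round 1: derive flow(b,e) via R0 from edge(b,e)
round 1: derive flow(b,h) via R0 from edge(b,h)
round 1: derive flow(c,a) via R0 from edge(c,a)
round 1: derive flow(c,e) via R0 from edge(c,e)
round 1: derive flow(d,a) via R0 from edge(d,a)
round 1: derive flow(e,c) via R0 from edge(e,c)
round 1: derive flow(f,h) via R0 from edge(f,h)
round 2: derive flow(a,a) via R1 from flow(a,c), flow(c,a)
round 2: derive flow(a,e) via R1 from flow(a,c), flow(c,e)
round 2: derive flow(a,h) via R1 from flow(a,f), flow(f,h)
round 2: derive flow(b,a) via R1 from flow(b,c), flow(c,a)
round 2: derive flow(c,c) via R1 from flow(c,a), flow(a,c)
round 2: derive flow(c,d) via R1 from flow(c,a), flow(a,d)
round 2: derive flow(c,f) via R1 from flow(c,a), flow(a,f)
round 2: derive flow(d,c) via R1 from flow(d,a), flow(a,c)
round 2: derive flow(d,d) via R1 from flow(d,a), flow(a,d)
round 2: derive flow(d,f) via R1 from flow(d,a), flow(a,f)
round 2: derive flow(e,a) via R1 from flow(e,c), flow(c,a)
round 2: derive flow(e,e) via R1 from flow(e,c), flow(c,e)
round 3: derive flow(b,d) via R1 from flow(b,a), flow(a,d)
round 3: derive flow(b,f) via R1 from flow(b,a), flow(a,f)
round 3: derive flow(c,h) via R1 from flow(c,a), flow(a,h)
round 3: derive flow(d,e) via R1 from flow(d,a), flow(a,e)
round 3: derive flow(d,h) via R1 from flow(d,a), flow(a,h)
round 3: derive flow(e,d) via R1 from flow(e,a), flow(a,d)
round 3: derive flow(e,f) via R1 from flow(e,a), flow(a,f)
round 3: derive flow(e,h) via R1 from flow(e,a), flow(a,h)

flow(a,a)
flow(a,c)
flow(a,d)
flow(a,e)
flow(a,f)
flow(a,h)
flow(b,a)
flow(b,b)
flow(b,c)
flow(b,d)
flow(b,e)
flow(b,f)
flow(b,h)
flow(c,a)
flow(c,c)
flow(c,d)
flow(c,e)
flow(c,f)
flow(c,h)
flow(d,a)
flow(d,c)
flow(d,d)
flow(d,e)
flow(d,f)
flow(d,h)
flow(e,a)
flow(e,c)
flow(e,d)
flow(e,e)
flow(e,f)
flow(e,h)
flow(f,h)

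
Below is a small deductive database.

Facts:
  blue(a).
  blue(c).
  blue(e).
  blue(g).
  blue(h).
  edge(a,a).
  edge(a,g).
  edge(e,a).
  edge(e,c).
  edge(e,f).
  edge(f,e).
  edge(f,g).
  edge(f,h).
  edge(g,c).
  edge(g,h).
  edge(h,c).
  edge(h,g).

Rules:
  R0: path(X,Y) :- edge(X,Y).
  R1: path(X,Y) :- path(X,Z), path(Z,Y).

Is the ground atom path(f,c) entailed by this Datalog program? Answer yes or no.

yes

round 1: derive path(a,a) via R0 from edge(a,a)
round 1: derive path(a,g) via R0 from edge(a,g)
round 1: derive path(e,a) via R0 from edge(e,a)
round 1: derive path(e,c) via R0 from edge(e,c)
round 1: derive path(e,f) via R0 from edge(e,f)
round 1: derive path(f,e) via R0 from edge(f,e)
round 1: derive path(f,g) via R0 from edge(f,g)
round 1: derive path(f,h) via R0 from edge(f,h)
round 1: derive path(g,c) via R0 from edge(g,c)
round 1: derive path(g,h) via R0 from edge(g,h)
round 1: derive path(h,c) via R0 from edge(h,c)
round 1: derive path(h,g) via R0 from edge(h,g)
round 2: derive path(a,c) via R1 from path(a,g), path(g,c)
round 2: derive path(a,h) via R1 from path(a,g), path(g,h)
round 2: derive path(e,e) via R1 from path(e,f), path(f,e)
round 2: derive path(e,g) via R1 from path(e,a), path(a,g)
round 2: derive path(e,h) via R1 from path(e,f), path(f,h)
round 2: derive path(f,a) via R1 from path(f,e), path(e,a)
round 2: derive path(f,c) via R1 from path(f,e), path(e,c)
round 2: derive path(f,f) via R1 from path(f,e), path(e,f)
round 2: derive path(g,g) via R1 from path(g,h), path(h,g)
round 2: derive path(h,h) via R1 from path(h,g), path(g,h)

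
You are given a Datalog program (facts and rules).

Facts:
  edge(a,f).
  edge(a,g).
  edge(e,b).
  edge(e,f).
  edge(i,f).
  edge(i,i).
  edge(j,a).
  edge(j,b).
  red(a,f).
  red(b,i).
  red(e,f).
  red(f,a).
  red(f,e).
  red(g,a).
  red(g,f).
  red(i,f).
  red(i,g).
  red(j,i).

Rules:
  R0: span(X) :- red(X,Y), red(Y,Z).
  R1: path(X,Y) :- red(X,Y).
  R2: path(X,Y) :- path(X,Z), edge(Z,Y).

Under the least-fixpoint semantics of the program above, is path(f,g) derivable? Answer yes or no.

round 1: derive path(a,f) via R1 from red(a,f)
round 1: derive path(b,i) via R1 from red(b,i)
round 1: derive path(e,f) via R1 from red(e,f)
round 1: derive path(f,a) via R1 from red(f,a)
round 1: derive path(f,e) via R1 from red(f,e)
round 1: derive path(g,a) via R1 from red(g,a)
round 1: derive path(g,f) via R1 from red(g,f)
round 1: derive path(i,f) via R1 from red(i,f)
round 1: derive path(i,g) via R1 from red(i,g)
round 1: derive path(j,i) via R1 from red(j,i)
round 2: derive path(b,f) via R2 from path(b,i), edge(i,f)
round 2: derive path(f,b) via R2 from path(f,e), edge(e,b)
round 2: derive path(f,f) via R2 from path(f,a), edge(a,f)
round 2: derive path(f,g) via R2 from path(f,a), edge(a,g)
round 2: derive path(g,g) via R2 from path(g,a), edge(a,g)
round 2: derive path(j,f) via R2 from path(j,i), edge(i,f)

yes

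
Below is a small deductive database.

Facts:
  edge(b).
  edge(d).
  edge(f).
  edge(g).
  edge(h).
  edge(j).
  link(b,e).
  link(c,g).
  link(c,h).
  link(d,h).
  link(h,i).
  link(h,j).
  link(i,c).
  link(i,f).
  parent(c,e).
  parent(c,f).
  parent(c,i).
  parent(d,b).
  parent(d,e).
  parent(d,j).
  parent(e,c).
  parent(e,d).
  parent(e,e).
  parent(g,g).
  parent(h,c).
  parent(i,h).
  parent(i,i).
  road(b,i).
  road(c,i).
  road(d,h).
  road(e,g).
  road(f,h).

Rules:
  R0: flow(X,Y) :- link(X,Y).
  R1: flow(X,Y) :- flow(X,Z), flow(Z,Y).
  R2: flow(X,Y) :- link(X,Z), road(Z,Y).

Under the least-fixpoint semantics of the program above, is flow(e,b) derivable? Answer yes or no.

no

round 1: derive flow(b,e) via R0 from link(b,e)
round 1: derive flow(c,g) via R0 from link(c,g)
round 1: derive flow(c,h) via R0 from link(c,h)
round 1: derive flow(d,h) via R0 from link(d,h)
round 1: derive flow(h,i) via R0 from link(h,i)
round 1: derive flow(h,j) via R0 from link(h,j)
round 1: derive flow(i,c) via R0 from link(i,c)
round 1: derive flow(i,f) via R0 from link(i,f)
round 1: derive flow(b,g) via R2 from link(b,e), road(e,g)
round 1: derive flow(i,h) via R2 from link(i,f), road(f,h)
round 1: derive flow(i,i) via R2 from link(i,c), road(c,i)
round 2: derive flow(c,i) via R1 from flow(c,h), flow(h,i)
round 2: derive flow(c,j) via R1 from flow(c,h), flow(h,j)
round 2: derive flow(d,i) via R1 from flow(d,h), flow(h,i)
round 2: derive flow(d,j) via R1 from flow(d,h), flow(h,j)
round 2: derive flow(h,c) via R1 from flow(h,i), flow(i,c)
round 2: derive flow(h,f) via R1 from flow(h,i), flow(i,f)
round 2: derive flow(h,h) via R1 from flow(h,i), flow(i,h)
round 2: derive flow(i,g) via R1 from flow(i,c), flow(c,g)
round 2: derive flow(i,j) via R1 from flow(i,h), flow(h,j)
round 3: derive flow(c,c) via R1 from flow(c,h), flow(h,c)
round 3: derive flow(c,f) via R1 from flow(c,h), flow(h,f)
round 3: derive flow(d,c) via R1 from flow(d,h), flow(h,c)
round 3: derive flow(d,f) via R1 from flow(d,h), flow(h,f)
round 3: derive flow(d,g) via R1 from flow(d,i), flow(i,g)
round 3: derive flow(h,g) via R1 from flow(h,c), flow(c,g)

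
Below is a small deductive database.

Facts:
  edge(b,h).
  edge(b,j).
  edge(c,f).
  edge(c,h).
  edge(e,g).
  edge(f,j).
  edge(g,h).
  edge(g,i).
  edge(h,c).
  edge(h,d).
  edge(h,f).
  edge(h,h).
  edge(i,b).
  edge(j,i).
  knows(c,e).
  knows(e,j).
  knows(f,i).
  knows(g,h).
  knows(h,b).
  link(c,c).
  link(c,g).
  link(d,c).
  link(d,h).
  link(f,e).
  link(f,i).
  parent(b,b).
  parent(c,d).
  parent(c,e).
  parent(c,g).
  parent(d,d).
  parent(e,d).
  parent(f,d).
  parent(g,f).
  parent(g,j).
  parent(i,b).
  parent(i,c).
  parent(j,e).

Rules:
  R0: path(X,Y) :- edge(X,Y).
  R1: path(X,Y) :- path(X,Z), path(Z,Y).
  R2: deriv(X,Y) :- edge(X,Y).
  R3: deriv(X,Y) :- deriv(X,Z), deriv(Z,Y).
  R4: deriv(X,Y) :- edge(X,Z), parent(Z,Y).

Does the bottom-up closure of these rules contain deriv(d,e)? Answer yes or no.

no

round 1: derive deriv(b,h) via R2 from edge(b,h)
round 1: derive deriv(b,j) via R2 from edge(b,j)
round 1: derive deriv(c,f) via R2 from edge(c,f)
round 1: derive deriv(c,h) via R2 from edge(c,h)
round 1: derive deriv(e,g) via R2 from edge(e,g)
round 1: derive deriv(f,j) via R2 from edge(f,j)
round 1: derive deriv(g,h) via R2 from edge(g,h)
round 1: derive deriv(g,i) via R2 from edge(g,i)
round 1: derive deriv(h,c) via R2 from edge(h,c)
round 1: derive deriv(h,d) via R2 from edge(h,d)
round 1: derive deriv(h,f) via R2 from edge(h,f)
round 1: derive deriv(h,h) via R2 from edge(h,h)
round 1: derive deriv(i,b) via R2 from edge(i,b)
round 1: derive deriv(j,i) via R2 from edge(j,i)
round 1: derive deriv(b,e) via R4 from edge(b,j), parent(j,e)
round 1: derive deriv(c,d) via R4 from edge(c,f), parent(f,d)
round 1: derive deriv(e,f) via R4 from edge(e,g), parent(g,f)
round 1: derive deriv(e,j) via R4 from edge(e,g), parent(g,j)
round 1: derive deriv(f,e) via R4 from edge(f,j), parent(j,e)
round 1: derive deriv(g,b) via R4 from edge(g,i), parent(i,b)
round 1: derive deriv(g,c) via R4 from edge(g,i), parent(i,c)
round 1: derive deriv(h,e) via R4 from edge(h,c), parent(c,e)
round 1: derive deriv(h,g) via R4 from edge(h,c), parent(c,g)
round 1: derive deriv(j,b) via R4 from edge(j,i), parent(i,b)
round 1: derive deriv(j,c) via R4 from edge(j,i), parent(i,c)
round 2: derive deriv(b,b) via R3 from deriv(b,j), deriv(j,b)
round 2: derive deriv(b,c) via R3 from deriv(b,h), deriv(h,c)
round 2: derive deriv(b,d) via R3 from deriv(b,h), deriv(h,d)
round 2: derive deriv(b,f) via R3 from deriv(b,e), deriv(e,f)
round 2: derive deriv(b,g) via R3 from deriv(b,e), deriv(e,g)
round 2: derive deriv(b,i) via R3 from deriv(b,j), deriv(j,i)
round 2: derive deriv(c,c) via R3 from deriv(c,h), deriv(h,c)
round 2: derive deriv(c,e) via R3 from deriv(c,f), deriv(f,e)
round 2: derive deriv(c,g) via R3 from deriv(c,h), deriv(h,g)
round 2: derive deriv(c,j) via R3 from deriv(c,f), deriv(f,j)
round 2: derive deriv(e,b) via R3 from deriv(e,g), deriv(g,b)
round 2: derive deriv(e,c) via R3 from deriv(e,g), deriv(g,c)
round 2: derive deriv(e,e) via R3 from deriv(e,f), deriv(f,e)
round 2: derive deriv(e,h) via R3 from deriv(e,g), deriv(g,h)
round 2: derive deriv(e,i) via R3 from deriv(e,g), deriv(g,i)
round 2: derive deriv(f,b) via R3 from deriv(f,j), deriv(j,b)
round 2: derive deriv(f,c) via R3 from deriv(f,j), deriv(j,c)
round 2: derive deriv(f,f) via R3 from deriv(f,e), deriv(e,f)
round 2: derive deriv(f,g) via R3 from deriv(f,e), deriv(e,g)
round 2: derive deriv(f,i) via R3 from deriv(f,j), deriv(j,i)
round 2: derive deriv(g,d) via R3 from deriv(g,c), deriv(c,d)
round 2: derive deriv(g,e) via R3 from deriv(g,b), deriv(b,e)
round 2: derive deriv(g,f) via R3 from deriv(g,c), deriv(c,f)
round 2: derive deriv(g,g) via R3 from deriv(g,h), deriv(h,g)
round 2: derive deriv(g,j) via R3 from deriv(g,b), deriv(b,j)
round 2: derive deriv(h,b) via R3 from deriv(h,g), deriv(g,b)
round 2: derive deriv(h,i) via R3 from deriv(h,g), deriv(g,i)
round 2: derive deriv(h,j) via R3 from deriv(h,e), deriv(e,j)
round 2: derive deriv(i,e) via R3 from deriv(i,b), deriv(b,e)
round 2: derive deriv(i,h) via R3 from deriv(i,b), deriv(b,h)
round 2: derive deriv(i,j) via R3 from deriv(i,b), deriv(b,j)
round 2: derive deriv(j,d) via R3 from deriv(j,c), deriv(c,d)
round 2: derive deriv(j,e) via R3 from deriv(j,b), deriv(b,e)
round 2: derive deriv(j,f) via R3 from deriv(j,c), deriv(c,f)
round 2: derive deriv(j,h) via R3 from deriv(j,b), deriv(b,h)
round 2: derive deriv(j,j) via R3 from deriv(j,b), deriv(b,j)
round 3: derive deriv(c,b) via R3 from deriv(c,e), deriv(e,b)
round 3: derive deriv(c,i) via R3 from deriv(c,e), deriv(e,i)
round 3: derive deriv(e,d) via R3 from deriv(e,b), deriv(b,d)
round 3: derive deriv(f,d) via R3 from deriv(f,b), deriv(b,d)
round 3: derive deriv(f,h) via R3 from deriv(f,b), deriv(b,h)
round 3: derive deriv(i,c) via R3 from deriv(i,b), deriv(b,c)
round 3: derive deriv(i,d) via R3 from deriv(i,b), deriv(b,d)
round 3: derive deriv(i,f) via R3 from deriv(i,b), deriv(b,f)
round 3: derive deriv(i,g) via R3 from deriv(i,b), deriv(b,g)
round 3: derive deriv(i,i) via R3 from deriv(i,b), deriv(b,i)
round 3: derive deriv(j,g) via R3 from deriv(j,b), deriv(b,g)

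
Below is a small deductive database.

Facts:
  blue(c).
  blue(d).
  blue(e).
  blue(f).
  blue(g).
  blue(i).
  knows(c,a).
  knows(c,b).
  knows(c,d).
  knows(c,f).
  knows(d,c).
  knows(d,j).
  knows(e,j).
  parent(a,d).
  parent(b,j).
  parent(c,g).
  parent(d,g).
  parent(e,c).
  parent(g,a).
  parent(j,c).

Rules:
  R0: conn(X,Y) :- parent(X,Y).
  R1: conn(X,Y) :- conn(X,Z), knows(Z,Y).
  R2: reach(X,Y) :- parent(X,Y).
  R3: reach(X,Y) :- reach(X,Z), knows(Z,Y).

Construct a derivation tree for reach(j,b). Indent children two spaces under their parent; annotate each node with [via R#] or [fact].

round 1: derive reach(a,d) via R2 from parent(a,d)
round 1: derive reach(b,j) via R2 from parent(b,j)
round 1: derive reach(c,g) via R2 from parent(c,g)
round 1: derive reach(d,g) via R2 from parent(d,g)
round 1: derive reach(e,c) via R2 from parent(e,c)
round 1: derive reach(g,a) via R2 from parent(g,a)
round 1: derive reach(j,c) via R2 from parent(j,c)
round 2: derive reach(a,c) via R3 from reach(a,d), knows(d,c)
round 2: derive reach(a,j) via R3 from reach(a,d), knows(d,j)
round 2: derive reach(e,a) via R3 from reach(e,c), knows(c,a)
round 2: derive reach(e,b) via R3 from reach(e,c), knows(c,b)
round 2: derive reach(e,d) via R3 from reach(e,c), knows(c,d)
round 2: derive reach(e,f) via R3 from reach(e,c), knows(c,f)
round 2: derive reach(j,a) via R3 from reach(j,c), knows(c,a)
round 2: derive reach(j,b) via R3 from reach(j,c), knows(c,b)
round 2: derive reach(j,d) via R3 from reach(j,c), knows(c,d)
round 2: derive reach(j,f) via R3 from reach(j,c), knows(c,f)
round 3: derive reach(a,a) via R3 from reach(a,c), knows(c,a)
round 3: derive reach(a,b) via R3 from reach(a,c), knows(c,b)
round 3: derive reach(a,f) via R3 from reach(a,c), knows(c,f)
round 3: derive reach(e,j) via R3 from reach(e,d), knows(d,j)
round 3: derive reach(j,j) via R3 from reach(j,d), knows(d,j)

reach(j,b)  [via R3]
  reach(j,c)  [via R2]
    parent(j,c)  [fact]
  knows(c,b)  [fact]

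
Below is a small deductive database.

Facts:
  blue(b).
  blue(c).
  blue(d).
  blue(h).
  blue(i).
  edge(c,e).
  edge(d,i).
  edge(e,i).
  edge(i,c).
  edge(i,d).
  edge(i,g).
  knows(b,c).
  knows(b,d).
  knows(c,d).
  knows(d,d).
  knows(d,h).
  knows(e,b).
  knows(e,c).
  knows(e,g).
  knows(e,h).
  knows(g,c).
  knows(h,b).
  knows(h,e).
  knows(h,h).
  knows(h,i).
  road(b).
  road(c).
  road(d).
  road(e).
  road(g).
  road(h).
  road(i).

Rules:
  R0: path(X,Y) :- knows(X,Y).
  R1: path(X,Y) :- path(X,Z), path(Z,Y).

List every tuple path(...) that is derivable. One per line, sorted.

path(b,b)
path(b,c)
path(b,d)
path(b,e)
path(b,g)
path(b,h)
path(b,i)
path(c,b)
path(c,c)
path(c,d)
path(c,e)
path(c,g)
path(c,h)
path(c,i)
path(d,b)
path(d,c)
path(d,d)
path(d,e)
path(d,g)
path(d,h)
path(d,i)
path(e,b)
path(e,c)
path(e,d)
path(e,e)
path(e,g)
path(e,h)
path(e,i)
path(g,b)
path(g,c)
path(g,d)
path(g,e)
path(g,g)
path(g,h)
path(g,i)
path(h,b)
path(h,c)
path(h,d)
path(h,e)
path(h,g)
path(h,h)
path(h,i)

round 1: derive path(b,c) via R0 from knows(b,c)
round 1: derive path(b,d) via R0 from knows(b,d)
round 1: derive path(c,d) via R0 from knows(c,d)
round 1: derive path(d,d) via R0 from knows(d,d)
round 1: derive path(d,h) via R0 from knows(d,h)
round 1: derive path(e,b) via R0 from knows(e,b)
round 1: derive path(e,c) via R0 from knows(e,c)
round 1: derive path(e,g) via R0 from knows(e,g)
round 1: derive path(e,h) via R0 from knows(e,h)
round 1: derive path(g,c) via R0 from knows(g,c)
round 1: derive path(h,b) via R0 from knows(h,b)
round 1: derive path(h,e) via R0 from knows(h,e)
round 1: derive path(h,h) via R0 from knows(h,h)
round 1: derive path(h,i) via R0 from knows(h,i)
round 2: derive path(b,h) via R1 from path(b,d), path(d,h)
round 2: derive path(c,h) via R1 from path(c,d), path(d,h)
round 2: derive path(d,b) via R1 from path(d,h), path(h,b)
round 2: derive path(d,e) via R1 from path(d,h), path(h,e)
round 2: derive path(d,i) via R1 from path(d,h), path(h,i)
round 2: derive path(e,d) via R1 from path(e,b), path(b,d)
round 2: derive path(e,e) via R1 from path(e,h), path(h,e)
round 2: derive path(e,i) via R1 from path(e,h), path(h,i)
round 2: derive path(g,d) via R1 from path(g,c), path(c,d)
round 2: derive path(h,c) via R1 from path(h,b), path(b,c)
round 2: derive path(h,d) via R1 from path(h,b), path(b,d)
round 2: derive path(h,g) via R1 from path(h,e), path(e,g)
round 3: derive path(b,b) via R1 from path(b,d), path(d,b)
round 3: derive path(b,e) via R1 from path(b,d), path(d,e)
round 3: derive path(b,g) via R1 from path(b,h), path(h,g)
round 3: derive path(b,i) via R1 from path(b,d), path(d,i)
round 3: derive path(c,b) via R1 from path(c,d), path(d,b)
round 3: derive path(c,c) via R1 from path(c,h), path(h,c)
round 3: derive path(c,e) via R1 from path(c,d), path(d,e)
round 3: derive path(c,g) via R1 from path(c,h), path(h,g)
round 3: derive path(c,i) via R1 from path(c,d), path(d,i)
round 3: derive path(d,c) via R1 from path(d,b), path(b,c)
round 3: derive path(d,g) via R1 from path(d,e), path(e,g)
round 3: derive path(g,b) via R1 from path(g,d), path(d,b)
round 3: derive path(g,e) via R1 from path(g,d), path(d,e)
round 3: derive path(g,h) via R1 from path(g,c), path(c,h)
round 3: derive path(g,i) via R1 from path(g,d), path(d,i)
round 4: derive path(g,g) via R1 from path(g,b), path(b,g)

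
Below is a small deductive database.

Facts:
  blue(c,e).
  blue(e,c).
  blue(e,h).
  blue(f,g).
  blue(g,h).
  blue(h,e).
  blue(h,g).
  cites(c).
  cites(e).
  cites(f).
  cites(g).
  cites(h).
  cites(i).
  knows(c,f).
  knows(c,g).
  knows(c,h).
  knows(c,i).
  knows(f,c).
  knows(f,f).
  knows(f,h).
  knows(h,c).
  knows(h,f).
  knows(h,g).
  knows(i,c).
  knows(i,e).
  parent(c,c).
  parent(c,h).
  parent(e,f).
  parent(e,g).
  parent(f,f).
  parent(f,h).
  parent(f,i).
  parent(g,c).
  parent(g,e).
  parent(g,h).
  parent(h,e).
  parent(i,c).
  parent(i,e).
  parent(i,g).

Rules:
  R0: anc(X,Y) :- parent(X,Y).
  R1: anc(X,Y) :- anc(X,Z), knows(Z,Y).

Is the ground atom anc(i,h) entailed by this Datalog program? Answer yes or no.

yes

round 1: derive anc(c,c) via R0 from parent(c,c)
round 1: derive anc(c,h) via R0 from parent(c,h)
round 1: derive anc(e,f) via R0 from parent(e,f)
round 1: derive anc(e,g) via R0 from parent(e,g)
round 1: derive anc(f,f) via R0 from parent(f,f)
round 1: derive anc(f,h) via R0 from parent(f,h)
round 1: derive anc(f,i) via R0 from parent(f,i)
round 1: derive anc(g,c) via R0 from parent(g,c)
round 1: derive anc(g,e) via R0 from parent(g,e)
round 1: derive anc(g,h) via R0 from parent(g,h)
round 1: derive anc(h,e) via R0 from parent(h,e)
round 1: derive anc(i,c) via R0 from parent(i,c)
round 1: derive anc(i,e) via R0 from parent(i,e)
round 1: derive anc(i,g) via R0 from parent(i,g)
round 2: derive anc(c,f) via R1 from anc(c,c), knows(c,f)
round 2: derive anc(c,g) via R1 from anc(c,c), knows(c,g)
round 2: derive anc(c,i) via R1 from anc(c,c), knows(c,i)
round 2: derive anc(e,c) via R1 from anc(e,f), knows(f,c)
round 2: derive anc(e,h) via R1 from anc(e,f), knows(f,h)
round 2: derive anc(f,c) via R1 from anc(f,f), knows(f,c)
round 2: derive anc(f,e) via R1 from anc(f,i), knows(i,e)
round 2: derive anc(f,g) via R1 from anc(f,h), knows(h,g)
round 2: derive anc(g,f) via R1 from anc(g,c), knows(c,f)
round 2: derive anc(g,g) via R1 from anc(g,c), knows(c,g)
round 2: derive anc(g,i) via R1 from anc(g,c), knows(c,i)
round 2: derive anc(i,f) via R1 from anc(i,c), knows(c,f)
round 2: derive anc(i,h) via R1 from anc(i,c), knows(c,h)
round 2: derive anc(i,i) via R1 from anc(i,c), knows(c,i)
round 3: derive anc(c,e) via R1 from anc(c,i), knows(i,e)
round 3: derive anc(e,i) via R1 from anc(e,c), knows(c,i)
round 4: derive anc(e,e) via R1 from anc(e,i), knows(i,e)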